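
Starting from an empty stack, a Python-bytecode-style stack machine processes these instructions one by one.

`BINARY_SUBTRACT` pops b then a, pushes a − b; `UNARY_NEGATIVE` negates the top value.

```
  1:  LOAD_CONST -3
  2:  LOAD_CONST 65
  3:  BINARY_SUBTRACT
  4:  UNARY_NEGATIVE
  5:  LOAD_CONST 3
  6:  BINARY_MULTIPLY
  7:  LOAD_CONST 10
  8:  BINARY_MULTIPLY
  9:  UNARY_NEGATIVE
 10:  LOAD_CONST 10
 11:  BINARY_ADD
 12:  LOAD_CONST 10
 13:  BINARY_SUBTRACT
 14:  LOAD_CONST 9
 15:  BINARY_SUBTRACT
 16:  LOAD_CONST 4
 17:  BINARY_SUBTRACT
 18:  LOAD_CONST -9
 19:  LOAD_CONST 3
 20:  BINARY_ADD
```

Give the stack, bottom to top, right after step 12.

LOAD_CONST -3   : -3
LOAD_CONST 65   : -3 65
BINARY_SUBTRACT : -68
UNARY_NEGATIVE  : 68
LOAD_CONST 3    : 68 3
BINARY_MULTIPLY : 204
LOAD_CONST 10   : 204 10
BINARY_MULTIPLY : 2040
UNARY_NEGATIVE  : -2040
LOAD_CONST 10   : -2040 10
BINARY_ADD      : -2030
LOAD_CONST 10   : -2030 10

[-2030, 10]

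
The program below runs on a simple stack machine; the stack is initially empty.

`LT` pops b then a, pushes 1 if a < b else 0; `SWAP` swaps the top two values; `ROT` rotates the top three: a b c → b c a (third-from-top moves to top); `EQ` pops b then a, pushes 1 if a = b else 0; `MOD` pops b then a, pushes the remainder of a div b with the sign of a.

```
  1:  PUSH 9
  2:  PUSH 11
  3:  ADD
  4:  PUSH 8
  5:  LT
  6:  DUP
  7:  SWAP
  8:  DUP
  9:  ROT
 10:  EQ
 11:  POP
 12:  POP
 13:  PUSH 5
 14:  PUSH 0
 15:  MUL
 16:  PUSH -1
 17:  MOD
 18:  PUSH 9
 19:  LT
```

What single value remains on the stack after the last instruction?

PUSH 9  : 9
PUSH 11 : 9 11
ADD     : 20
PUSH 8  : 20 8
LT      : 0
DUP     : 0 0
SWAP    : 0 0
DUP     : 0 0 0
ROT     : 0 0 0
EQ      : 0 1
POP     : 0
POP     : (empty)
PUSH 5  : 5
PUSH 0  : 5 0
MUL     : 0
PUSH -1 : 0 -1
MOD     : 0
PUSH 9  : 0 9
LT      : 1

1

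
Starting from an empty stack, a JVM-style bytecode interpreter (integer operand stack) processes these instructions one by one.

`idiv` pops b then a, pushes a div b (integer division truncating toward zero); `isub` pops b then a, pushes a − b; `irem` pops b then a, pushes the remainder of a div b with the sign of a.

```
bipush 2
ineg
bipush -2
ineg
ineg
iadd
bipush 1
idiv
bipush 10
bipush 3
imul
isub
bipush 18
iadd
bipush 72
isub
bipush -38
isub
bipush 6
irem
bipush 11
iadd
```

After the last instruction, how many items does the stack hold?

bipush 2    [2]
ineg        [-2]
bipush -2   [-2, -2]
ineg        [-2, 2]
ineg        [-2, -2]
iadd        [-4]
bipush 1    [-4, 1]
idiv        [-4]
bipush 10   [-4, 10]
bipush 3    [-4, 10, 3]
imul        [-4, 30]
isub        [-34]
bipush 18   [-34, 18]
iadd        [-16]
bipush 72   [-16, 72]
isub        [-88]
bipush -38  [-88, -38]
isub        [-50]
bipush 6    [-50, 6]
irem        [-2]
bipush 11   [-2, 11]
iadd        [9]

1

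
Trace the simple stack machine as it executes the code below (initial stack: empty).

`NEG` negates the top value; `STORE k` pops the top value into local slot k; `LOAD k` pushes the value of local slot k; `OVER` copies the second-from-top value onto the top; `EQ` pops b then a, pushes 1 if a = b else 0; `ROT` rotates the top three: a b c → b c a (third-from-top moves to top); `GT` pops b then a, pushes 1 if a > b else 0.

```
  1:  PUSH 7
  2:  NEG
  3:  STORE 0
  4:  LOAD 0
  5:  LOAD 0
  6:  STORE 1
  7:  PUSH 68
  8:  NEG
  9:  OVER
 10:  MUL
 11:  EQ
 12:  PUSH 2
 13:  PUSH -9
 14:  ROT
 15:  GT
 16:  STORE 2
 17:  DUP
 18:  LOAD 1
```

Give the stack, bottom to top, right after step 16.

PUSH 7  -> [7]
NEG     -> [-7]
STORE 0 -> []
LOAD 0  -> [-7]
LOAD 0  -> [-7, -7]
STORE 1 -> [-7]
PUSH 68 -> [-7, 68]
NEG     -> [-7, -68]
OVER    -> [-7, -68, -7]
MUL     -> [-7, 476]
EQ      -> [0]
PUSH 2  -> [0, 2]
PUSH -9 -> [0, 2, -9]
ROT     -> [2, -9, 0]
GT      -> [2, 0]
STORE 2 -> [2]

[2]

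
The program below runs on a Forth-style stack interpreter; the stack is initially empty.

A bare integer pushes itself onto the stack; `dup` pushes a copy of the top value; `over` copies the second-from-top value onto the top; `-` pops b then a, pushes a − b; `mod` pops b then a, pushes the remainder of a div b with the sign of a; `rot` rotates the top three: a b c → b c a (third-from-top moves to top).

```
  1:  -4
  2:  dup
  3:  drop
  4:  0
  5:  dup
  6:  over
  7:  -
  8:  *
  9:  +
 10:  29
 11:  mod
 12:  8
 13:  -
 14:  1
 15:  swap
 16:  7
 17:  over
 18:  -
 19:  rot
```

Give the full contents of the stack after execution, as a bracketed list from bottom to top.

[-12, 19, 1]

-4    [-4]
dup   [-4, -4]
drop  [-4]
0     [-4, 0]
dup   [-4, 0, 0]
over  [-4, 0, 0, 0]
-     [-4, 0, 0]
*     [-4, 0]
+     [-4]
29    [-4, 29]
mod   [-4]
8     [-4, 8]
-     [-12]
1     [-12, 1]
swap  [1, -12]
7     [1, -12, 7]
over  [1, -12, 7, -12]
-     [1, -12, 19]
rot   [-12, 19, 1]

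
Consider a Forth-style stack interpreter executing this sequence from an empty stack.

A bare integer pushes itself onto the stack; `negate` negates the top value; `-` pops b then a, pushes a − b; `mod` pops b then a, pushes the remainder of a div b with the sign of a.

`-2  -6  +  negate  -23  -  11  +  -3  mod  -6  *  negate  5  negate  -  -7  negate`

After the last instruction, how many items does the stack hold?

2

-2     : [-2]
-6     : [-2, -6]
+      : [-8]
negate : [8]
-23    : [8, -23]
-      : [31]
11     : [31, 11]
+      : [42]
-3     : [42, -3]
mod    : [0]
-6     : [0, -6]
*      : [0]
negate : [0]
5      : [0, 5]
negate : [0, -5]
-      : [5]
-7     : [5, -7]
negate : [5, 7]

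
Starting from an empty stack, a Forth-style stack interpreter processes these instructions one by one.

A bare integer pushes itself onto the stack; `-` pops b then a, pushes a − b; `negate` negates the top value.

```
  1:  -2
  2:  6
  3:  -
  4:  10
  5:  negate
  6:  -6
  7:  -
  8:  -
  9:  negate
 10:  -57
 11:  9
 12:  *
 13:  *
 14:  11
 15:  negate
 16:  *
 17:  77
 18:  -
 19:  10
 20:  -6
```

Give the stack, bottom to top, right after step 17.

[22572, 77]

-2      -2
6       -2 6
-       -8
10      -8 10
negate  -8 -10
-6      -8 -10 -6
-       -8 -4
-       -4
negate  4
-57     4 -57
9       4 -57 9
*       4 -513
*       -2052
11      -2052 11
negate  -2052 -11
*       22572
77      22572 77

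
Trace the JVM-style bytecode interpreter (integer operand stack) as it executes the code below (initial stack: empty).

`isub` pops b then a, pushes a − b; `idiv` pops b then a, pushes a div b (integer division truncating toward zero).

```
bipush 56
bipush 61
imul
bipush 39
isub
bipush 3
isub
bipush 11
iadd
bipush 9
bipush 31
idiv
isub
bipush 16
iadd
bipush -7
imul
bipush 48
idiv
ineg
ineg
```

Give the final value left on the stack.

bipush 56 : 56
bipush 61 : 56 61
imul      : 3416
bipush 39 : 3416 39
isub      : 3377
bipush 3  : 3377 3
isub      : 3374
bipush 11 : 3374 11
iadd      : 3385
bipush 9  : 3385 9
bipush 31 : 3385 9 31
idiv      : 3385 0
isub      : 3385
bipush 16 : 3385 16
iadd      : 3401
bipush -7 : 3401 -7
imul      : -23807
bipush 48 : -23807 48
idiv      : -495
ineg      : 495
ineg      : -495

-495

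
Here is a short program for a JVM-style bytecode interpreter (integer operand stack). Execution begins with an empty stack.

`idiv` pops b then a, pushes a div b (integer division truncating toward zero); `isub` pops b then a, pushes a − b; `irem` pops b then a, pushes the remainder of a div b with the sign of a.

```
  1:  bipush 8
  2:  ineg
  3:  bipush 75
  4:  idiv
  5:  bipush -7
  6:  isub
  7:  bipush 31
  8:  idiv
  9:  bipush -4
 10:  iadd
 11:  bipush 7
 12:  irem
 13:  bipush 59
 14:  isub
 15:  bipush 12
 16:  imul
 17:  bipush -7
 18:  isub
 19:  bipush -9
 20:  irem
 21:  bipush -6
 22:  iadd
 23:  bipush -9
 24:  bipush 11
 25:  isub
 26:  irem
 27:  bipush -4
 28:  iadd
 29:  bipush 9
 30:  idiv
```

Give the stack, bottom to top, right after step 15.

bipush 8  → 8
ineg      → -8
bipush 75 → -8 75
idiv      → 0
bipush -7 → 0 -7
isub      → 7
bipush 31 → 7 31
idiv      → 0
bipush -4 → 0 -4
iadd      → -4
bipush 7  → -4 7
irem      → -4
bipush 59 → -4 59
isub      → -63
bipush 12 → -63 12

[-63, 12]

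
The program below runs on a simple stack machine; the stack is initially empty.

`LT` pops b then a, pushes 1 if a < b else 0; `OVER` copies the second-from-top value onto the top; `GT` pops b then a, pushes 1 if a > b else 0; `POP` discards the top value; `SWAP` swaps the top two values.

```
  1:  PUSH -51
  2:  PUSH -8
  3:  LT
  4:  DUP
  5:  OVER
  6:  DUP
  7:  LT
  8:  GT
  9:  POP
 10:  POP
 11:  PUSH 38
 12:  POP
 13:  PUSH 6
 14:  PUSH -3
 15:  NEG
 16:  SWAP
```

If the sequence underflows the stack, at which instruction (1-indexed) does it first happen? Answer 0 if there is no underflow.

PUSH -51  -51
PUSH -8   -51 -8
LT        1
DUP       1 1
OVER      1 1 1
DUP       1 1 1 1
LT        1 1 0
GT        1 1
POP       1
POP       (empty)
PUSH 38   38
POP       (empty)
PUSH 6    6
PUSH -3   6 -3
NEG       6 3
SWAP      3 6

0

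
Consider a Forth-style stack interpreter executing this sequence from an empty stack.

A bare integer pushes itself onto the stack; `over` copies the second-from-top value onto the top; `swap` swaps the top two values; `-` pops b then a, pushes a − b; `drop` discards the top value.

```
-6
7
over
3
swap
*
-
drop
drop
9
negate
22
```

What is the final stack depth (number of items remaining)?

-6     → -6
7      → -6 7
over   → -6 7 -6
3      → -6 7 -6 3
swap   → -6 7 3 -6
*      → -6 7 -18
-      → -6 25
drop   → -6
drop   → (empty)
9      → 9
negate → -9
22     → -9 22

2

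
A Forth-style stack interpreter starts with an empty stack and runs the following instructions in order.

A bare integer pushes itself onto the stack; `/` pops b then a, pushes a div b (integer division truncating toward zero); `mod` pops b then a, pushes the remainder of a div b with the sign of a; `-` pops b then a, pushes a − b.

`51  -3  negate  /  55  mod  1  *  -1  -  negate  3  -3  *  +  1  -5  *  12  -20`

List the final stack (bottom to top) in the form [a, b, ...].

[-27, -5, 12, -20]

51     : [51]
-3     : [51, -3]
negate : [51, 3]
/      : [17]
55     : [17, 55]
mod    : [17]
1      : [17, 1]
*      : [17]
-1     : [17, -1]
-      : [18]
negate : [-18]
3      : [-18, 3]
-3     : [-18, 3, -3]
*      : [-18, -9]
+      : [-27]
1      : [-27, 1]
-5     : [-27, 1, -5]
*      : [-27, -5]
12     : [-27, -5, 12]
-20    : [-27, -5, 12, -20]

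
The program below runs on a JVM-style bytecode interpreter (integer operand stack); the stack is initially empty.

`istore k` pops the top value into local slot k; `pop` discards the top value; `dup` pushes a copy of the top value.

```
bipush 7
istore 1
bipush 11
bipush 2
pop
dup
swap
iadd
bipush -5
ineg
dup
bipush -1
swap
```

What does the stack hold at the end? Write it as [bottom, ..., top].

[22, 5, -1, 5]

bipush 7  -> [7]
istore 1  -> []
bipush 11 -> [11]
bipush 2  -> [11, 2]
pop       -> [11]
dup       -> [11, 11]
swap      -> [11, 11]
iadd      -> [22]
bipush -5 -> [22, -5]
ineg      -> [22, 5]
dup       -> [22, 5, 5]
bipush -1 -> [22, 5, 5, -1]
swap      -> [22, 5, -1, 5]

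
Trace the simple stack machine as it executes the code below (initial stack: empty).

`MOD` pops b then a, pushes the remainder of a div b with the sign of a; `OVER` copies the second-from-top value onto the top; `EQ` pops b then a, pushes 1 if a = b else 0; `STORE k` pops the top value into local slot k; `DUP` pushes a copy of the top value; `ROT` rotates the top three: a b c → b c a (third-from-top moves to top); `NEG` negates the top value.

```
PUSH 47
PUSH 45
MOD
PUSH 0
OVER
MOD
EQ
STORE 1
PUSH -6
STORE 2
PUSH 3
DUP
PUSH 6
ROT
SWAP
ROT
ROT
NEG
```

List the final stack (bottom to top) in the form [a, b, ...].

[6, 3, -3]

PUSH 47 -> 47
PUSH 45 -> 47 45
MOD     -> 2
PUSH 0  -> 2 0
OVER    -> 2 0 2
MOD     -> 2 0
EQ      -> 0
STORE 1 -> (empty)
PUSH -6 -> -6
STORE 2 -> (empty)
PUSH 3  -> 3
DUP     -> 3 3
PUSH 6  -> 3 3 6
ROT     -> 3 6 3
SWAP    -> 3 3 6
ROT     -> 3 6 3
ROT     -> 6 3 3
NEG     -> 6 3 -3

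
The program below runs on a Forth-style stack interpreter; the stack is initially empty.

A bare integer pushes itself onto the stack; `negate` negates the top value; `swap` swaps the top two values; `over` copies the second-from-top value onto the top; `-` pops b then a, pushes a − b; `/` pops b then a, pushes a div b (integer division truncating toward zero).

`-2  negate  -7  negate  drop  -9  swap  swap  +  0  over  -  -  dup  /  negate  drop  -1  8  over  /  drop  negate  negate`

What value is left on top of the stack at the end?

-2     → -2
negate → 2
-7     → 2 -7
negate → 2 7
drop   → 2
-9     → 2 -9
swap   → -9 2
swap   → 2 -9
+      → -7
0      → -7 0
over   → -7 0 -7
-      → -7 7
-      → -14
dup    → -14 -14
/      → 1
negate → -1
drop   → (empty)
-1     → -1
8      → -1 8
over   → -1 8 -1
/      → -1 -8
drop   → -1
negate → 1
negate → -1

-1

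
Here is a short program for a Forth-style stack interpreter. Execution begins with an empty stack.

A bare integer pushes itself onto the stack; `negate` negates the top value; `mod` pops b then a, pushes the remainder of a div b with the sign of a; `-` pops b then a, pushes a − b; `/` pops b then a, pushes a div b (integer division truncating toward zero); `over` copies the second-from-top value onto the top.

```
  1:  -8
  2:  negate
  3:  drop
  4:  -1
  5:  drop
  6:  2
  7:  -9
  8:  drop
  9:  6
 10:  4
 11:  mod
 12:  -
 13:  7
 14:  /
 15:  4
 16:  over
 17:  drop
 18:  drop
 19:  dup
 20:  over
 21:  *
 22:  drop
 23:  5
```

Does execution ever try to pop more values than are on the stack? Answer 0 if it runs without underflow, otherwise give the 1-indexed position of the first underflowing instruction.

0

-8     → -8
negate → 8
drop   → (empty)
-1     → -1
drop   → (empty)
2      → 2
-9     → 2 -9
drop   → 2
6      → 2 6
4      → 2 6 4
mod    → 2 2
-      → 0
7      → 0 7
/      → 0
4      → 0 4
over   → 0 4 0
drop   → 0 4
drop   → 0
dup    → 0 0
over   → 0 0 0
*      → 0 0
drop   → 0
5      → 0 5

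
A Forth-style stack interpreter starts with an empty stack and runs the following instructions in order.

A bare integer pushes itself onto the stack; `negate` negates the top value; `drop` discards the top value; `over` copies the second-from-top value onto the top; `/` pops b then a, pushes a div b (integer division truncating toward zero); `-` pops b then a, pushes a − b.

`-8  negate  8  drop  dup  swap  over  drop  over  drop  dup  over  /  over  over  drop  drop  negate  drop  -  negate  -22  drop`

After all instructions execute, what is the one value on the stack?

-8      [-8]
negate  [8]
8       [8, 8]
drop    [8]
dup     [8, 8]
swap    [8, 8]
over    [8, 8, 8]
drop    [8, 8]
over    [8, 8, 8]
drop    [8, 8]
dup     [8, 8, 8]
over    [8, 8, 8, 8]
/       [8, 8, 1]
over    [8, 8, 1, 8]
over    [8, 8, 1, 8, 1]
drop    [8, 8, 1, 8]
drop    [8, 8, 1]
negate  [8, 8, -1]
drop    [8, 8]
-       [0]
negate  [0]
-22     [0, -22]
drop    [0]

0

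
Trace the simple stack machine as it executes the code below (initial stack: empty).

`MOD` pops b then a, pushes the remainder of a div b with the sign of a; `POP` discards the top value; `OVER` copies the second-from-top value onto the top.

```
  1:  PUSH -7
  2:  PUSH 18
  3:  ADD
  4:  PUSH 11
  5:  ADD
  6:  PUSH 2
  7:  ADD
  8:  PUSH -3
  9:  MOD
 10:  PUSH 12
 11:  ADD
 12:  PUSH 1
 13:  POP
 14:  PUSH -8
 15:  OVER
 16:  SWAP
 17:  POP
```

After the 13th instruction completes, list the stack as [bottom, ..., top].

PUSH -7  [-7]
PUSH 18  [-7, 18]
ADD      [11]
PUSH 11  [11, 11]
ADD      [22]
PUSH 2   [22, 2]
ADD      [24]
PUSH -3  [24, -3]
MOD      [0]
PUSH 12  [0, 12]
ADD      [12]
PUSH 1   [12, 1]
POP      [12]

[12]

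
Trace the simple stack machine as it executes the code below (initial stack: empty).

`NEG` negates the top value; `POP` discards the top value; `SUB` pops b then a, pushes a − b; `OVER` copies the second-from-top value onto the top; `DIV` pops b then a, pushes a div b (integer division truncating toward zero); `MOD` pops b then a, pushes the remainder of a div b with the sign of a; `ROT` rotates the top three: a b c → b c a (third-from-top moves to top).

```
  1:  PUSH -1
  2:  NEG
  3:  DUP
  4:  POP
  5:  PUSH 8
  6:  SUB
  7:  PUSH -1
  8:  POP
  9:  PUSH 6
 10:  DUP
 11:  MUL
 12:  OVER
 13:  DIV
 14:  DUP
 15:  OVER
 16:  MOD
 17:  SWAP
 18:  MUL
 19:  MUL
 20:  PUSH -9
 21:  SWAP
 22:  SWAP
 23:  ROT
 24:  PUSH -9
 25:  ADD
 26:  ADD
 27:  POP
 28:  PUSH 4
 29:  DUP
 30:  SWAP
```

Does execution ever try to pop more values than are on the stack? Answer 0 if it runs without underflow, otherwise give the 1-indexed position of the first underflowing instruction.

PUSH -1 : -1
NEG     : 1
DUP     : 1 1
POP     : 1
PUSH 8  : 1 8
SUB     : -7
PUSH -1 : -7 -1
POP     : -7
PUSH 6  : -7 6
DUP     : -7 6 6
MUL     : -7 36
OVER    : -7 36 -7
DIV     : -7 -5
DUP     : -7 -5 -5
OVER    : -7 -5 -5 -5
MOD     : -7 -5 0
SWAP    : -7 0 -5
MUL     : -7 0
MUL     : 0
PUSH -9 : 0 -9
SWAP    : -9 0
SWAP    : 0 -9
ROT  — needs 3 operands, stack has 2 → underflow

23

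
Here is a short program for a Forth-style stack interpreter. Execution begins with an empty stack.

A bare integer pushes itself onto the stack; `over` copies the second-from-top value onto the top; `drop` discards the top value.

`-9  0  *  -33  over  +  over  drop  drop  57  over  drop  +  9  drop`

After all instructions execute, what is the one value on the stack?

57

-9   -> [-9]
0    -> [-9, 0]
*    -> [0]
-33  -> [0, -33]
over -> [0, -33, 0]
+    -> [0, -33]
over -> [0, -33, 0]
drop -> [0, -33]
drop -> [0]
57   -> [0, 57]
over -> [0, 57, 0]
drop -> [0, 57]
+    -> [57]
9    -> [57, 9]
drop -> [57]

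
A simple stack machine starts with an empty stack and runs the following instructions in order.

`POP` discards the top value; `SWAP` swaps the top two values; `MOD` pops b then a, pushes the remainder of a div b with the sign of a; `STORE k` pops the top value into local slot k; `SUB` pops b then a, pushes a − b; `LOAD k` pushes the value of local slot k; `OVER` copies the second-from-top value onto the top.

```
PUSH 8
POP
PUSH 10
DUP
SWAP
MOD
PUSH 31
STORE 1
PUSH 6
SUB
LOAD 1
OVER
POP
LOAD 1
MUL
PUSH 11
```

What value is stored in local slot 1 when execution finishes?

31

PUSH 8   [8]
POP      []
PUSH 10  [10]
DUP      [10, 10]
SWAP     [10, 10]
MOD      [0]
PUSH 31  [0, 31]
STORE 1  [0]
PUSH 6   [0, 6]
SUB      [-6]
LOAD 1   [-6, 31]
OVER     [-6, 31, -6]
POP      [-6, 31]
LOAD 1   [-6, 31, 31]
MUL      [-6, 961]
PUSH 11  [-6, 961, 11]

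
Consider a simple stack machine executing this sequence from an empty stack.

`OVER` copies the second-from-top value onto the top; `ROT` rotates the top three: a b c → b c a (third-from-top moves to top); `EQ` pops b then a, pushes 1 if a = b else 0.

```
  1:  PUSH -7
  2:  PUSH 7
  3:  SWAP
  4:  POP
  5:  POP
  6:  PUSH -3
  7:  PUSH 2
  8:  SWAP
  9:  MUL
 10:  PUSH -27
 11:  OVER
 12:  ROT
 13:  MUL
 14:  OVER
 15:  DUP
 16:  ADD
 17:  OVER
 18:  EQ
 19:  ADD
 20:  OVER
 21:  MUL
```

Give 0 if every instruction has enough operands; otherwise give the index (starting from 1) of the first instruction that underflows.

PUSH -7  -> [-7]
PUSH 7   -> [-7, 7]
SWAP     -> [7, -7]
POP      -> [7]
POP      -> []
PUSH -3  -> [-3]
PUSH 2   -> [-3, 2]
SWAP     -> [2, -3]
MUL      -> [-6]
PUSH -27 -> [-6, -27]
OVER     -> [-6, -27, -6]
ROT      -> [-27, -6, -6]
MUL      -> [-27, 36]
OVER     -> [-27, 36, -27]
DUP      -> [-27, 36, -27, -27]
ADD      -> [-27, 36, -54]
OVER     -> [-27, 36, -54, 36]
EQ       -> [-27, 36, 0]
ADD      -> [-27, 36]
OVER     -> [-27, 36, -27]
MUL      -> [-27, -972]

0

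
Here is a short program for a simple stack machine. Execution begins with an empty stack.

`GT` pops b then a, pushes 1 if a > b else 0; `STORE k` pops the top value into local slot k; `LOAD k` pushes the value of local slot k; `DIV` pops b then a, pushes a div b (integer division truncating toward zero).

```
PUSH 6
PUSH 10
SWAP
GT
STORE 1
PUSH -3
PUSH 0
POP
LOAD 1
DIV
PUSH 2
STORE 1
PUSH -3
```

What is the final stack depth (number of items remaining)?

2

PUSH 6   6
PUSH 10  6 10
SWAP     10 6
GT       1
STORE 1  (empty)
PUSH -3  -3
PUSH 0   -3 0
POP      -3
LOAD 1   -3 1
DIV      -3
PUSH 2   -3 2
STORE 1  -3
PUSH -3  -3 -3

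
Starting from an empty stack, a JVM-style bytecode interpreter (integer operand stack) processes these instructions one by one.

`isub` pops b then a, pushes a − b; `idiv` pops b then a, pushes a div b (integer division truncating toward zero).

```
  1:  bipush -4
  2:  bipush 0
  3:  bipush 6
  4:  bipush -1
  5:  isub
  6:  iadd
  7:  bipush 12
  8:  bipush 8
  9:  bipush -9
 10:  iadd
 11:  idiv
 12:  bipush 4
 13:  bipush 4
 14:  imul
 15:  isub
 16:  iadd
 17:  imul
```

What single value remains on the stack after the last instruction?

84

bipush -4 -> -4
bipush 0  -> -4 0
bipush 6  -> -4 0 6
bipush -1 -> -4 0 6 -1
isub      -> -4 0 7
iadd      -> -4 7
bipush 12 -> -4 7 12
bipush 8  -> -4 7 12 8
bipush -9 -> -4 7 12 8 -9
iadd      -> -4 7 12 -1
idiv      -> -4 7 -12
bipush 4  -> -4 7 -12 4
bipush 4  -> -4 7 -12 4 4
imul      -> -4 7 -12 16
isub      -> -4 7 -28
iadd      -> -4 -21
imul      -> 84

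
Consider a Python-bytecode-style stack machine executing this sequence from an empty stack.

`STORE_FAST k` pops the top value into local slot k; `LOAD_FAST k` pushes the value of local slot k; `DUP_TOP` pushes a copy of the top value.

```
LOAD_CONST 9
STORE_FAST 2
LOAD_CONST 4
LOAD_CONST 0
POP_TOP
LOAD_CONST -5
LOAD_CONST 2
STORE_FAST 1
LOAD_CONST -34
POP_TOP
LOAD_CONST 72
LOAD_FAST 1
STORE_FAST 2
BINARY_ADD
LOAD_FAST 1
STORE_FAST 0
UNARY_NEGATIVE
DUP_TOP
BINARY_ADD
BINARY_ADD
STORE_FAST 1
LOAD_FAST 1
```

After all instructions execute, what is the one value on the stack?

LOAD_CONST 9   → 9
STORE_FAST 2   → (empty)
LOAD_CONST 4   → 4
LOAD_CONST 0   → 4 0
POP_TOP        → 4
LOAD_CONST -5  → 4 -5
LOAD_CONST 2   → 4 -5 2
STORE_FAST 1   → 4 -5
LOAD_CONST -34 → 4 -5 -34
POP_TOP        → 4 -5
LOAD_CONST 72  → 4 -5 72
LOAD_FAST 1    → 4 -5 72 2
STORE_FAST 2   → 4 -5 72
BINARY_ADD     → 4 67
LOAD_FAST 1    → 4 67 2
STORE_FAST 0   → 4 67
UNARY_NEGATIVE → 4 -67
DUP_TOP        → 4 -67 -67
BINARY_ADD     → 4 -134
BINARY_ADD     → -130
STORE_FAST 1   → (empty)
LOAD_FAST 1    → -130

-130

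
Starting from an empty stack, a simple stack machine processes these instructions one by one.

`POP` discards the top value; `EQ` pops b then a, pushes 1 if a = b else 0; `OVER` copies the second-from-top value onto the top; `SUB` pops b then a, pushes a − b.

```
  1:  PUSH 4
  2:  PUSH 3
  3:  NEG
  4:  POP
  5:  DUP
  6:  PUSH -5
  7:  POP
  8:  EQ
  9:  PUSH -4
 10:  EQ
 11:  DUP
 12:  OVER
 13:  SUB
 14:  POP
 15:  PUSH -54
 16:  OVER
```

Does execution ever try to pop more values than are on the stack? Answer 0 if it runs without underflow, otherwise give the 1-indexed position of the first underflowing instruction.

0

PUSH 4   -> 4
PUSH 3   -> 4 3
NEG      -> 4 -3
POP      -> 4
DUP      -> 4 4
PUSH -5  -> 4 4 -5
POP      -> 4 4
EQ       -> 1
PUSH -4  -> 1 -4
EQ       -> 0
DUP      -> 0 0
OVER     -> 0 0 0
SUB      -> 0 0
POP      -> 0
PUSH -54 -> 0 -54
OVER     -> 0 -54 0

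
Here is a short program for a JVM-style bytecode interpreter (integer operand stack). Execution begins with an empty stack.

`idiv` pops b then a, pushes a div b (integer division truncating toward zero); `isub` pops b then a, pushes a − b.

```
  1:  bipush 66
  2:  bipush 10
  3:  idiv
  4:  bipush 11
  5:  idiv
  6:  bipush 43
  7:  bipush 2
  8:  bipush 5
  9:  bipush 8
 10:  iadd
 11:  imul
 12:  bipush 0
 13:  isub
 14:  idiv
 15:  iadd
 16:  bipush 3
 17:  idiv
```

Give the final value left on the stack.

bipush 66 → [66]
bipush 10 → [66, 10]
idiv      → [6]
bipush 11 → [6, 11]
idiv      → [0]
bipush 43 → [0, 43]
bipush 2  → [0, 43, 2]
bipush 5  → [0, 43, 2, 5]
bipush 8  → [0, 43, 2, 5, 8]
iadd      → [0, 43, 2, 13]
imul      → [0, 43, 26]
bipush 0  → [0, 43, 26, 0]
isub      → [0, 43, 26]
idiv      → [0, 1]
iadd      → [1]
bipush 3  → [1, 3]
idiv      → [0]

0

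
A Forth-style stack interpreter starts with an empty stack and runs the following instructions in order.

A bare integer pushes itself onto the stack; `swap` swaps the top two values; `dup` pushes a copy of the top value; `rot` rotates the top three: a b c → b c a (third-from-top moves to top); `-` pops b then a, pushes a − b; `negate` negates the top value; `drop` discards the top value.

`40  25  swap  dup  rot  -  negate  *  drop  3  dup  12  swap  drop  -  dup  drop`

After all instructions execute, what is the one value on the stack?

-9

40     -> 40
25     -> 40 25
swap   -> 25 40
dup    -> 25 40 40
rot    -> 40 40 25
-      -> 40 15
negate -> 40 -15
*      -> -600
drop   -> (empty)
3      -> 3
dup    -> 3 3
12     -> 3 3 12
swap   -> 3 12 3
drop   -> 3 12
-      -> -9
dup    -> -9 -9
drop   -> -9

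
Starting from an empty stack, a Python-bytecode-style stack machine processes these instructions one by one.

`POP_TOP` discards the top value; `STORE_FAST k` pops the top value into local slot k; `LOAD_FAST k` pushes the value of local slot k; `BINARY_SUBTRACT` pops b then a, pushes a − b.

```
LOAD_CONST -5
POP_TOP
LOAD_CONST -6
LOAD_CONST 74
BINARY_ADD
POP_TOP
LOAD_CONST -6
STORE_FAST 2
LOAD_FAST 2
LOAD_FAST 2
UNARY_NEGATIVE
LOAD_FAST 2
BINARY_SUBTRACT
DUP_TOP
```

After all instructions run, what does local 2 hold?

LOAD_CONST -5   → -5
POP_TOP         → (empty)
LOAD_CONST -6   → -6
LOAD_CONST 74   → -6 74
BINARY_ADD      → 68
POP_TOP         → (empty)
LOAD_CONST -6   → -6
STORE_FAST 2    → (empty)
LOAD_FAST 2     → -6
LOAD_FAST 2     → -6 -6
UNARY_NEGATIVE  → -6 6
LOAD_FAST 2     → -6 6 -6
BINARY_SUBTRACT → -6 12
DUP_TOP         → -6 12 12

-6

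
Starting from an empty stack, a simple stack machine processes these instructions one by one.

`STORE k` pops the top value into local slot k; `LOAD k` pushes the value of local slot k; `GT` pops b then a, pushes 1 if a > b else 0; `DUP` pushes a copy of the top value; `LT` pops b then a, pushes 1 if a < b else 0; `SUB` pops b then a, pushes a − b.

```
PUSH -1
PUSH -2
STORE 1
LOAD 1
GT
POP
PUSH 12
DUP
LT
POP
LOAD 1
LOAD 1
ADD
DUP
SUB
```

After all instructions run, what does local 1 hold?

-2

PUSH -1  -1
PUSH -2  -1 -2
STORE 1  -1
LOAD 1   -1 -2
GT       1
POP      (empty)
PUSH 12  12
DUP      12 12
LT       0
POP      (empty)
LOAD 1   -2
LOAD 1   -2 -2
ADD      -4
DUP      -4 -4
SUB      0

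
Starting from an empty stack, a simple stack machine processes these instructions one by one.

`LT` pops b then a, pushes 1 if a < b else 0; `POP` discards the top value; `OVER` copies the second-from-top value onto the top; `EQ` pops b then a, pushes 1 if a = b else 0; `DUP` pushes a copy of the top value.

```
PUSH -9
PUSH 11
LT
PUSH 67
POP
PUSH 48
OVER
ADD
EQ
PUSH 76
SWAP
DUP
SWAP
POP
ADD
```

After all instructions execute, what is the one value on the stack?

76

PUSH -9  -9
PUSH 11  -9 11
LT       1
PUSH 67  1 67
POP      1
PUSH 48  1 48
OVER     1 48 1
ADD      1 49
EQ       0
PUSH 76  0 76
SWAP     76 0
DUP      76 0 0
SWAP     76 0 0
POP      76 0
ADD      76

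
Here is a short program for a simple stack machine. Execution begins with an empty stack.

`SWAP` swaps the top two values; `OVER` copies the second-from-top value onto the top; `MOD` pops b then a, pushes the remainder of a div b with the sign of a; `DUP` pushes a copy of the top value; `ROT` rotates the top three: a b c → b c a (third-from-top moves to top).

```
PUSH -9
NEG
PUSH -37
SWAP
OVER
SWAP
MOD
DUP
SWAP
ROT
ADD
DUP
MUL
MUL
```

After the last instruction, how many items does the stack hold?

1

PUSH -9  → [-9]
NEG      → [9]
PUSH -37 → [9, -37]
SWAP     → [-37, 9]
OVER     → [-37, 9, -37]
SWAP     → [-37, -37, 9]
MOD      → [-37, -1]
DUP      → [-37, -1, -1]
SWAP     → [-37, -1, -1]
ROT      → [-1, -1, -37]
ADD      → [-1, -38]
DUP      → [-1, -38, -38]
MUL      → [-1, 1444]
MUL      → [-1444]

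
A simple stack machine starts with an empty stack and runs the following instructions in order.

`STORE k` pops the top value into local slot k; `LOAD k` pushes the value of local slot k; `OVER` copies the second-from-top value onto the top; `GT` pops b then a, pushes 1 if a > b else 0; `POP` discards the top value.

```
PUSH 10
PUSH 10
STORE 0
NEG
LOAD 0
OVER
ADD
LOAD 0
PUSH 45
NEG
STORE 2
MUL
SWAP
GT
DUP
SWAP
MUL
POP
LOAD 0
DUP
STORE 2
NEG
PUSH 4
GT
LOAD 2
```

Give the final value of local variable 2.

PUSH 10  10
PUSH 10  10 10
STORE 0  10
NEG      -10
LOAD 0   -10 10
OVER     -10 10 -10
ADD      -10 0
LOAD 0   -10 0 10
PUSH 45  -10 0 10 45
NEG      -10 0 10 -45
STORE 2  -10 0 10
MUL      -10 0
SWAP     0 -10
GT       1
DUP      1 1
SWAP     1 1
MUL      1
POP      (empty)
LOAD 0   10
DUP      10 10
STORE 2  10
NEG      -10
PUSH 4   -10 4
GT       0
LOAD 2   0 10

10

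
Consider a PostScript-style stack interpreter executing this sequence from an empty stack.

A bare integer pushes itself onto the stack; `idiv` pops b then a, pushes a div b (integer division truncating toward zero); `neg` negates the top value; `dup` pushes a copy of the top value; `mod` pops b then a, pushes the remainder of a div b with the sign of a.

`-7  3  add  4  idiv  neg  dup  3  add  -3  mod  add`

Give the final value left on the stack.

2

-7   -> -7
3    -> -7 3
add  -> -4
4    -> -4 4
idiv -> -1
neg  -> 1
dup  -> 1 1
3    -> 1 1 3
add  -> 1 4
-3   -> 1 4 -3
mod  -> 1 1
add  -> 2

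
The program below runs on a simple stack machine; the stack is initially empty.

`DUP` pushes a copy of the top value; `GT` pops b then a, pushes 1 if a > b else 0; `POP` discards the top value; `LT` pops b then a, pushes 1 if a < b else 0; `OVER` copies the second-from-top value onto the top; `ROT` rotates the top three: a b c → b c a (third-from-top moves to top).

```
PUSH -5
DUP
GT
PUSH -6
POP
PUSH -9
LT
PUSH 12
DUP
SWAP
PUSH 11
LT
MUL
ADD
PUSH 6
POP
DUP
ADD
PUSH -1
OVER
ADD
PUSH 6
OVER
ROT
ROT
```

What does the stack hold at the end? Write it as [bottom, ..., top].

PUSH -5 -> -5
DUP     -> -5 -5
GT      -> 0
PUSH -6 -> 0 -6
POP     -> 0
PUSH -9 -> 0 -9
LT      -> 0
PUSH 12 -> 0 12
DUP     -> 0 12 12
SWAP    -> 0 12 12
PUSH 11 -> 0 12 12 11
LT      -> 0 12 0
MUL     -> 0 0
ADD     -> 0
PUSH 6  -> 0 6
POP     -> 0
DUP     -> 0 0
ADD     -> 0
PUSH -1 -> 0 -1
OVER    -> 0 -1 0
ADD     -> 0 -1
PUSH 6  -> 0 -1 6
OVER    -> 0 -1 6 -1
ROT     -> 0 6 -1 -1
ROT     -> 0 -1 -1 6

[0, -1, -1, 6]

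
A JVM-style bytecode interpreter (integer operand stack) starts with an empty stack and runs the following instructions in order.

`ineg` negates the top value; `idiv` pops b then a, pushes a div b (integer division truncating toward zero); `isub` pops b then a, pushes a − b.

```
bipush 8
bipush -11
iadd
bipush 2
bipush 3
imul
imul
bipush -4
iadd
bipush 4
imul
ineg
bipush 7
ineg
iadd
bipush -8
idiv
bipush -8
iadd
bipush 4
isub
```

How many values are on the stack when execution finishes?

bipush 8   → 8
bipush -11 → 8 -11
iadd       → -3
bipush 2   → -3 2
bipush 3   → -3 2 3
imul       → -3 6
imul       → -18
bipush -4  → -18 -4
iadd       → -22
bipush 4   → -22 4
imul       → -88
ineg       → 88
bipush 7   → 88 7
ineg       → 88 -7
iadd       → 81
bipush -8  → 81 -8
idiv       → -10
bipush -8  → -10 -8
iadd       → -18
bipush 4   → -18 4
isub       → -22

1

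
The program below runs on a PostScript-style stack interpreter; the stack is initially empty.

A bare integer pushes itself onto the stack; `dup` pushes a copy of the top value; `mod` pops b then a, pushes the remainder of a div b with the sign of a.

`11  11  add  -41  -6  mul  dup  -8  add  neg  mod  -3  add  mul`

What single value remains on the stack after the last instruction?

11   [11]
11   [11, 11]
add  [22]
-41  [22, -41]
-6   [22, -41, -6]
mul  [22, 246]
dup  [22, 246, 246]
-8   [22, 246, 246, -8]
add  [22, 246, 238]
neg  [22, 246, -238]
mod  [22, 8]
-3   [22, 8, -3]
add  [22, 5]
mul  [110]

110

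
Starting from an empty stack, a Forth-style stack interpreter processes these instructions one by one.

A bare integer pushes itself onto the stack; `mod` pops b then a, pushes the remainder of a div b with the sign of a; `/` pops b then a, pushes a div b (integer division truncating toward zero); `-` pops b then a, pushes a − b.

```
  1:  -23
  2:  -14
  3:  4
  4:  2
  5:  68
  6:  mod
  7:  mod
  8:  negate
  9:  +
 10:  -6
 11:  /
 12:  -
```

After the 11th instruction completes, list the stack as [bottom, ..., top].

[-23, 2]

-23     [-23]
-14     [-23, -14]
4       [-23, -14, 4]
2       [-23, -14, 4, 2]
68      [-23, -14, 4, 2, 68]
mod     [-23, -14, 4, 2]
mod     [-23, -14, 0]
negate  [-23, -14, 0]
+       [-23, -14]
-6      [-23, -14, -6]
/       [-23, 2]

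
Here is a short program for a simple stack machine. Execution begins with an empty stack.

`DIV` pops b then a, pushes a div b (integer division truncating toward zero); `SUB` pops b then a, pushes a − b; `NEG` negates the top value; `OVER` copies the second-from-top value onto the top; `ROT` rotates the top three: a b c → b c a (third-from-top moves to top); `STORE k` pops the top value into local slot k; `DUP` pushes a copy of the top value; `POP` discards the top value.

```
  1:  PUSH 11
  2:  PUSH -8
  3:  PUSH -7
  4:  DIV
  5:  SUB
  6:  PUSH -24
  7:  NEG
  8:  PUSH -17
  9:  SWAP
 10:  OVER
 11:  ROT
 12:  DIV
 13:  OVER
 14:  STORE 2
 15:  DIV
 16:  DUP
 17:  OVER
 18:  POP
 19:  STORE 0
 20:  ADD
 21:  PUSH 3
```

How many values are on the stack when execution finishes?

2

PUSH 11  -> [11]
PUSH -8  -> [11, -8]
PUSH -7  -> [11, -8, -7]
DIV      -> [11, 1]
SUB      -> [10]
PUSH -24 -> [10, -24]
NEG      -> [10, 24]
PUSH -17 -> [10, 24, -17]
SWAP     -> [10, -17, 24]
OVER     -> [10, -17, 24, -17]
ROT      -> [10, 24, -17, -17]
DIV      -> [10, 24, 1]
OVER     -> [10, 24, 1, 24]
STORE 2  -> [10, 24, 1]
DIV      -> [10, 24]
DUP      -> [10, 24, 24]
OVER     -> [10, 24, 24, 24]
POP      -> [10, 24, 24]
STORE 0  -> [10, 24]
ADD      -> [34]
PUSH 3   -> [34, 3]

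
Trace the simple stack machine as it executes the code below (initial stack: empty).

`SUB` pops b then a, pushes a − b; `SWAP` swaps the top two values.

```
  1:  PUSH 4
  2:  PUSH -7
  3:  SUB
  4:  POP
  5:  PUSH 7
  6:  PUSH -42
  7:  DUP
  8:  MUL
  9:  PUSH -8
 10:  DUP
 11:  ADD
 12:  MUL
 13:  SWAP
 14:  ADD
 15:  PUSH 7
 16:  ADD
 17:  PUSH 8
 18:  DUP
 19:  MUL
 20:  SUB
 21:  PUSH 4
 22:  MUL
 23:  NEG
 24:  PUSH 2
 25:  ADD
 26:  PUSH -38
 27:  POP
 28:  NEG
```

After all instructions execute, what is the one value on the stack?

-113098

PUSH 4   -> 4
PUSH -7  -> 4 -7
SUB      -> 11
POP      -> (empty)
PUSH 7   -> 7
PUSH -42 -> 7 -42
DUP      -> 7 -42 -42
MUL      -> 7 1764
PUSH -8  -> 7 1764 -8
DUP      -> 7 1764 -8 -8
ADD      -> 7 1764 -16
MUL      -> 7 -28224
SWAP     -> -28224 7
ADD      -> -28217
PUSH 7   -> -28217 7
ADD      -> -28210
PUSH 8   -> -28210 8
DUP      -> -28210 8 8
MUL      -> -28210 64
SUB      -> -28274
PUSH 4   -> -28274 4
MUL      -> -113096
NEG      -> 113096
PUSH 2   -> 113096 2
ADD      -> 113098
PUSH -38 -> 113098 -38
POP      -> 113098
NEG      -> -113098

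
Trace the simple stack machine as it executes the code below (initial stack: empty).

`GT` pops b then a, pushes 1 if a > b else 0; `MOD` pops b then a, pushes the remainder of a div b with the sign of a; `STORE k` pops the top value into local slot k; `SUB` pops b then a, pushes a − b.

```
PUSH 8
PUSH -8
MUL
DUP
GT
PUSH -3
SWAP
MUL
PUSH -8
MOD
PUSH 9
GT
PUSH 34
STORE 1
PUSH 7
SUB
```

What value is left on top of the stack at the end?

PUSH 8   8
PUSH -8  8 -8
MUL      -64
DUP      -64 -64
GT       0
PUSH -3  0 -3
SWAP     -3 0
MUL      0
PUSH -8  0 -8
MOD      0
PUSH 9   0 9
GT       0
PUSH 34  0 34
STORE 1  0
PUSH 7   0 7
SUB      -7

-7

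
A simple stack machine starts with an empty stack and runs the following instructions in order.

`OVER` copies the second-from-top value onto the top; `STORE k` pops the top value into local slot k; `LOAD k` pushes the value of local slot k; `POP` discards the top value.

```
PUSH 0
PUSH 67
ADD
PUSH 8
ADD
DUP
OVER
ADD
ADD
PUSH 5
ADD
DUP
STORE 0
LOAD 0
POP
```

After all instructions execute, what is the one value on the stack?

PUSH 0   0
PUSH 67  0 67
ADD      67
PUSH 8   67 8
ADD      75
DUP      75 75
OVER     75 75 75
ADD      75 150
ADD      225
PUSH 5   225 5
ADD      230
DUP      230 230
STORE 0  230
LOAD 0   230 230
POP      230

230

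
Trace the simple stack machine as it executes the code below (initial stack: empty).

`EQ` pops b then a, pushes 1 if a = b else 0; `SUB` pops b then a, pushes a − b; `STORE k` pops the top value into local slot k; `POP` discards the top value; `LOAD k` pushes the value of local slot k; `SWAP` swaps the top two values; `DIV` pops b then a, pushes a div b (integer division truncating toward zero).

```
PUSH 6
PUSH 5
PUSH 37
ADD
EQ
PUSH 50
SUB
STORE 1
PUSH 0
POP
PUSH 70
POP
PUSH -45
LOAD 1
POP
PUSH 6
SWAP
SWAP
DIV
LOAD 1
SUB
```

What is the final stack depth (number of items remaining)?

1

PUSH 6   → 6
PUSH 5   → 6 5
PUSH 37  → 6 5 37
ADD      → 6 42
EQ       → 0
PUSH 50  → 0 50
SUB      → -50
STORE 1  → (empty)
PUSH 0   → 0
POP      → (empty)
PUSH 70  → 70
POP      → (empty)
PUSH -45 → -45
LOAD 1   → -45 -50
POP      → -45
PUSH 6   → -45 6
SWAP     → 6 -45
SWAP     → -45 6
DIV      → -7
LOAD 1   → -7 -50
SUB      → 43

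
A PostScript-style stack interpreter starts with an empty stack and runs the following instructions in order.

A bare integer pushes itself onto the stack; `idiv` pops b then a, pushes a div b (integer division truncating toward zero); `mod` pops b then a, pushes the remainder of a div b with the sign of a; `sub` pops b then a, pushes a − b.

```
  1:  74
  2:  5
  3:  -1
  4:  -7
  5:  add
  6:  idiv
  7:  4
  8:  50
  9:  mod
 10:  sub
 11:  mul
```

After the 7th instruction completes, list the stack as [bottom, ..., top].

[74, 0, 4]

74   : [74]
5    : [74, 5]
-1   : [74, 5, -1]
-7   : [74, 5, -1, -7]
add  : [74, 5, -8]
idiv : [74, 0]
4    : [74, 0, 4]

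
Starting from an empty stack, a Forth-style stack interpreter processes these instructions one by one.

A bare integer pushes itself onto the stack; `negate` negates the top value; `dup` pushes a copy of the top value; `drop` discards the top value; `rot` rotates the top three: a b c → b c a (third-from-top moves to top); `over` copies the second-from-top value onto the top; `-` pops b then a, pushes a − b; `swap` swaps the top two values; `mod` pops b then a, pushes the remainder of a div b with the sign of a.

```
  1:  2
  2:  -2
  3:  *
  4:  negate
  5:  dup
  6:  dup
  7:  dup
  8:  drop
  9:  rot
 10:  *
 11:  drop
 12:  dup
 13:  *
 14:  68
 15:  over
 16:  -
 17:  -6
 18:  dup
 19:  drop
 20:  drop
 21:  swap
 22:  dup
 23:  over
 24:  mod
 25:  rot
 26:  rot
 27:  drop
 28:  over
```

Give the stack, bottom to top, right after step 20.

2       [2]
-2      [2, -2]
*       [-4]
negate  [4]
dup     [4, 4]
dup     [4, 4, 4]
dup     [4, 4, 4, 4]
drop    [4, 4, 4]
rot     [4, 4, 4]
*       [4, 16]
drop    [4]
dup     [4, 4]
*       [16]
68      [16, 68]
over    [16, 68, 16]
-       [16, 52]
-6      [16, 52, -6]
dup     [16, 52, -6, -6]
drop    [16, 52, -6]
drop    [16, 52]

[16, 52]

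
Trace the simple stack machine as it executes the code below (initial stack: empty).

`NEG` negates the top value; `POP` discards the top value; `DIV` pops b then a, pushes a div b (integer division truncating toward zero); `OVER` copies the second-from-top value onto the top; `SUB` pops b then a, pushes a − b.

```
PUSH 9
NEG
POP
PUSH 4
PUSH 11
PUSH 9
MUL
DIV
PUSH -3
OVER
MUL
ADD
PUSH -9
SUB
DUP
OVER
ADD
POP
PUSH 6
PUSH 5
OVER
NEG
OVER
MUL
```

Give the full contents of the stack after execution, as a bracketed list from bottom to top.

[9, 6, 5, -30]

PUSH 9  → [9]
NEG     → [-9]
POP     → []
PUSH 4  → [4]
PUSH 11 → [4, 11]
PUSH 9  → [4, 11, 9]
MUL     → [4, 99]
DIV     → [0]
PUSH -3 → [0, -3]
OVER    → [0, -3, 0]
MUL     → [0, 0]
ADD     → [0]
PUSH -9 → [0, -9]
SUB     → [9]
DUP     → [9, 9]
OVER    → [9, 9, 9]
ADD     → [9, 18]
POP     → [9]
PUSH 6  → [9, 6]
PUSH 5  → [9, 6, 5]
OVER    → [9, 6, 5, 6]
NEG     → [9, 6, 5, -6]
OVER    → [9, 6, 5, -6, 5]
MUL     → [9, 6, 5, -30]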